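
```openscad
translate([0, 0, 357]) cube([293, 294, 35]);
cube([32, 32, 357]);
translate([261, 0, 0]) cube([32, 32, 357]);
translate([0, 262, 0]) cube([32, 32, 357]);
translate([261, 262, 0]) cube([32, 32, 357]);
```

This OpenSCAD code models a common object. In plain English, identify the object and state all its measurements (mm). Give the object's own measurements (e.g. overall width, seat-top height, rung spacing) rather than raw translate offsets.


A simple wooden stool: a rectangular seat 293 mm (x) by 294 mm (y), 35 mm thick, top face at z = 392 mm, on four square legs, each 32×32 mm in cross-section. The legs rest on z = 0, each flush with a corner of the seat.


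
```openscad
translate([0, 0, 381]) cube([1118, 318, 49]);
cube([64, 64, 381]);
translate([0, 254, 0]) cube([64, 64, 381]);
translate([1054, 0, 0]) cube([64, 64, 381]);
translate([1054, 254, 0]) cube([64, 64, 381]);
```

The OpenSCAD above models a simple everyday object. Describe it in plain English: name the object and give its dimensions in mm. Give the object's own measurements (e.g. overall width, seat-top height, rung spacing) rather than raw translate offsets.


A long wooden bench with a 1118 mm (x) × 318 mm (y) seat, 49 mm thick, its top surface 430 mm above the floor. Four 64 mm square legs at the seat corners, flush with the edges, run from z = 0 to the seat underside.


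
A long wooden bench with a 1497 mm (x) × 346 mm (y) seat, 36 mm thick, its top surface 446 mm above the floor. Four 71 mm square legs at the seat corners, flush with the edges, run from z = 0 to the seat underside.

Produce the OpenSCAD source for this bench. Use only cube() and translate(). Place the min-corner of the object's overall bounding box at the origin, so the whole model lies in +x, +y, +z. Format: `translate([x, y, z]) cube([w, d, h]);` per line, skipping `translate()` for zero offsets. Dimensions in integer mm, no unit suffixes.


translate([0, 0, 410]) cube([1497, 346, 36]);
cube([71, 71, 410]);
translate([0, 275, 0]) cube([71, 71, 410]);
translate([1426, 0, 0]) cube([71, 71, 410]);
translate([1426, 275, 0]) cube([71, 71, 410]);


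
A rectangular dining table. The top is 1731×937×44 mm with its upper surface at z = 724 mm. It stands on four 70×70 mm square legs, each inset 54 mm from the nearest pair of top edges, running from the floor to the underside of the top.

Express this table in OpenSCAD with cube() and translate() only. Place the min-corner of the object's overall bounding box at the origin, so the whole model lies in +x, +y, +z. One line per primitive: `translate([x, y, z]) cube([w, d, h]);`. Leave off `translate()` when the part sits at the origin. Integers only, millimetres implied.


translate([0, 0, 680]) cube([1731, 937, 44]);
translate([54, 54, 0]) cube([70, 70, 680]);
translate([1607, 54, 0]) cube([70, 70, 680]);
translate([54, 813, 0]) cube([70, 70, 680]);
translate([1607, 813, 0]) cube([70, 70, 680]);


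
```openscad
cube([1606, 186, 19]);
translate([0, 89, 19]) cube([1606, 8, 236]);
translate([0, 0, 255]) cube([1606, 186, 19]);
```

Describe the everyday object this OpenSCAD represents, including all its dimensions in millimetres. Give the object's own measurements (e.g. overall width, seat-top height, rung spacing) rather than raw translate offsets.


An I-beam lying along x, 1606 mm long. Overall section height 274 mm. Two flanges 186 mm wide (y) and 19 mm thick, one on the floor and one at the top; a web 8 mm thick runs between them, centred on the flange width.


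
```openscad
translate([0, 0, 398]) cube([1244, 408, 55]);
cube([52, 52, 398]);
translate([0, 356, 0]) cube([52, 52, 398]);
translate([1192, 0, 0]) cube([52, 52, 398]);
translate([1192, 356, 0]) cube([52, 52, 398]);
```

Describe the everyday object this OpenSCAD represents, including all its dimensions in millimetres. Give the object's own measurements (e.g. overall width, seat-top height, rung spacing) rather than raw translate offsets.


A bench: a 1244×408 mm seat slab, 55 mm thick, top at z = 453 mm, on four 52×52 mm square legs flush with the seat corners and standing on z = 0.


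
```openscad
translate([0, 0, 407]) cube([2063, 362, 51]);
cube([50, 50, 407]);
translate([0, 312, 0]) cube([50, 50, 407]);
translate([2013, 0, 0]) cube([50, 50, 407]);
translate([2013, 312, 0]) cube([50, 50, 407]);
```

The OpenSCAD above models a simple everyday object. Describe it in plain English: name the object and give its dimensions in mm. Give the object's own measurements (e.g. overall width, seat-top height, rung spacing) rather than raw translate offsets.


A bench: a 2063×362 mm seat slab, 51 mm thick, top at z = 458 mm, on four 50×50 mm square legs flush with the seat corners and standing on z = 0.


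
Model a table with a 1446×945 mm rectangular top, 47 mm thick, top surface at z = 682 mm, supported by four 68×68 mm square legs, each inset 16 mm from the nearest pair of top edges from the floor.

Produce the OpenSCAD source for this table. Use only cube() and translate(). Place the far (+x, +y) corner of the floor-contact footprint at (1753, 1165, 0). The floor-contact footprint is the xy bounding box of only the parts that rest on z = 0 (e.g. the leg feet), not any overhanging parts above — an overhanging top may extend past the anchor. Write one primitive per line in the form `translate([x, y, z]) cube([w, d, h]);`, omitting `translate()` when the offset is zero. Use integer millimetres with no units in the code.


translate([323, 236, 635]) cube([1446, 945, 47]);
translate([339, 252, 0]) cube([68, 68, 635]);
translate([1685, 252, 0]) cube([68, 68, 635]);
translate([339, 1097, 0]) cube([68, 68, 635]);
translate([1685, 1097, 0]) cube([68, 68, 635]);


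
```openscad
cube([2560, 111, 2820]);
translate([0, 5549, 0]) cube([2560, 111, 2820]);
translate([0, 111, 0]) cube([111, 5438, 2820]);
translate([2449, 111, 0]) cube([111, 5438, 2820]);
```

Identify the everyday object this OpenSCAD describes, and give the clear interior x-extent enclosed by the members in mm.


A house (or room) frame. The interior width is 2338 mm.

Four 2820 mm walls enclosing a rectangle with no floor or roof — a room or house frame. Outside width is 2560 mm and wall thickness is 111 mm, so the interior width is 2560 − 2 × 111 = 2338 mm.


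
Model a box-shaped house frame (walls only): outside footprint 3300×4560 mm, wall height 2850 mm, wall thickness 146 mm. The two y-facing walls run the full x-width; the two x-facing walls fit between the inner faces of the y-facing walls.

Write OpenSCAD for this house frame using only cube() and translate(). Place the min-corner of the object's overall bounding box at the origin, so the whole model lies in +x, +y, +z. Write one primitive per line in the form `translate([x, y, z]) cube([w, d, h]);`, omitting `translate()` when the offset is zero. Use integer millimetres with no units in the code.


cube([3300, 146, 2850]);
translate([0, 4414, 0]) cube([3300, 146, 2850]);
translate([0, 146, 0]) cube([146, 4268, 2850]);
translate([3154, 146, 0]) cube([146, 4268, 2850]);


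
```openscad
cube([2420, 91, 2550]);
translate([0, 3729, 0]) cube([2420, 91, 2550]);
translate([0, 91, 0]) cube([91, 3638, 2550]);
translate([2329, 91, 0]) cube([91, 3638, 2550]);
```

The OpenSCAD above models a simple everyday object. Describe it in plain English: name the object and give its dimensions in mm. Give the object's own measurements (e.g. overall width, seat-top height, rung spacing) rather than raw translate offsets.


The wall frame of a small rectangular building: four walls, each 2550 mm tall and 91 mm thick, enclosing a footprint 2420 mm (x) by 3820 mm (y) outside-to-outside, with no floor or roof. The front and back walls (the −y and +y sides) span the full width; the two side walls fit between them.


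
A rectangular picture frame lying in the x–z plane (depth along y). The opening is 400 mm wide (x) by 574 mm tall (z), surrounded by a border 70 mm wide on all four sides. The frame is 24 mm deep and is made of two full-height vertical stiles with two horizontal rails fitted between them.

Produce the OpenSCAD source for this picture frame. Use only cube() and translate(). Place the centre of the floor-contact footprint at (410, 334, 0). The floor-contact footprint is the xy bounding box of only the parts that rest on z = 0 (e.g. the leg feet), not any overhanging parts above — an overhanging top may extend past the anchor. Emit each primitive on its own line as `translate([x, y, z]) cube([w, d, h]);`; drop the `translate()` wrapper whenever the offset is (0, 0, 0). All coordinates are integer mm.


translate([140, 322, 0]) cube([70, 24, 714]);
translate([610, 322, 0]) cube([70, 24, 714]);
translate([210, 322, 0]) cube([400, 24, 70]);
translate([210, 322, 644]) cube([400, 24, 70]);


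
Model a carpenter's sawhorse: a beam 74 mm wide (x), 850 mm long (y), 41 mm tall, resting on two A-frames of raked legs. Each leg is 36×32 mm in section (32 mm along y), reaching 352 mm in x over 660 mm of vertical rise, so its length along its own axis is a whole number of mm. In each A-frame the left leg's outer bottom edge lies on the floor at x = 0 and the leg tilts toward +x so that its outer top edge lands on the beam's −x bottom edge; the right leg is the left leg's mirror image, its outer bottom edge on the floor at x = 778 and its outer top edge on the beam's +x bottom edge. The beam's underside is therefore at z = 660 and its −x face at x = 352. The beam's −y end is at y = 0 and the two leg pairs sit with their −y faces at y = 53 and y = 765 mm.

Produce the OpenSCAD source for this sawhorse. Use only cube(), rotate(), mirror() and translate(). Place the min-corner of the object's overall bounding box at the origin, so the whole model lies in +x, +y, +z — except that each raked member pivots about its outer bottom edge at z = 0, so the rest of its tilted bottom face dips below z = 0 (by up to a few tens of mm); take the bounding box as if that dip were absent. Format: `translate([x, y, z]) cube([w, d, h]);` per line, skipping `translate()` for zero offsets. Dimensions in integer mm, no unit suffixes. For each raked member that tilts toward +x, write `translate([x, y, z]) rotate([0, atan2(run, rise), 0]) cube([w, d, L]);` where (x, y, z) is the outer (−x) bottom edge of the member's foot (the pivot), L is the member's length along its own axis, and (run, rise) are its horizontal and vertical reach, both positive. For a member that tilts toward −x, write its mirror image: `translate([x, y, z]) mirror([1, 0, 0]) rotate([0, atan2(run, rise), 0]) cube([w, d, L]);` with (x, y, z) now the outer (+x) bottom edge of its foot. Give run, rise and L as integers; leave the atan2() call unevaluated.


translate([352, 0, 660]) cube([74, 850, 41]);
translate([0, 53, 0]) rotate([0, atan2(352, 660), 0]) cube([36, 32, 748]);
translate([778, 53, 0]) mirror([1, 0, 0]) rotate([0, atan2(352, 660), 0]) cube([36, 32, 748]);
translate([0, 765, 0]) rotate([0, atan2(352, 660), 0]) cube([36, 32, 748]);
translate([778, 765, 0]) mirror([1, 0, 0]) rotate([0, atan2(352, 660), 0]) cube([36, 32, 748]);


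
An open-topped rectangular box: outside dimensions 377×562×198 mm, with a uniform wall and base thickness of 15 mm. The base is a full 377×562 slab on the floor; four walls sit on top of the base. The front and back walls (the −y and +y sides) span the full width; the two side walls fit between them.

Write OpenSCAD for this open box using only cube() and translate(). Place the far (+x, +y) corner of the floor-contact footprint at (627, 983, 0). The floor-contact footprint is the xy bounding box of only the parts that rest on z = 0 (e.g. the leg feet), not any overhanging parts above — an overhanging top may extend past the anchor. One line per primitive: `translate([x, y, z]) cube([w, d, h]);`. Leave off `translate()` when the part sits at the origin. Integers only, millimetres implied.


translate([250, 421, 0]) cube([377, 562, 15]);
translate([250, 421, 15]) cube([377, 15, 183]);
translate([250, 968, 15]) cube([377, 15, 183]);
translate([250, 436, 15]) cube([15, 532, 183]);
translate([612, 436, 15]) cube([15, 532, 183]);


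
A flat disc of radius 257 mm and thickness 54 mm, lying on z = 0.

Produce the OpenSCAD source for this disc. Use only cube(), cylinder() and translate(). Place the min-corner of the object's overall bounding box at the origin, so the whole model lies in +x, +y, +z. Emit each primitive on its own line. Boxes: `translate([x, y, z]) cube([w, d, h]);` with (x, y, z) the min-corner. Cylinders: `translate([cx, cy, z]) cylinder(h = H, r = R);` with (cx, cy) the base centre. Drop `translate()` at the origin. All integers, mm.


translate([257, 257, 0]) cylinder(h = 54, r = 257);


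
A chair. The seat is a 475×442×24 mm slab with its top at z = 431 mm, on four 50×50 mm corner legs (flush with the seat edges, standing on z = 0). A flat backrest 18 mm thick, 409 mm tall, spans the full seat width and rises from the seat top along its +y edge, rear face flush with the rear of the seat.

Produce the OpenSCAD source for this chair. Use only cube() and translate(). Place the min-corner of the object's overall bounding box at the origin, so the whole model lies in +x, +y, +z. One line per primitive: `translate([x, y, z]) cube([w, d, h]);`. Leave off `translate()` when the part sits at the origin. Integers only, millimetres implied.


translate([0, 0, 407]) cube([475, 442, 24]);
cube([50, 50, 407]);
translate([425, 0, 0]) cube([50, 50, 407]);
translate([0, 392, 0]) cube([50, 50, 407]);
translate([425, 392, 0]) cube([50, 50, 407]);
translate([0, 424, 431]) cube([475, 18, 409]);


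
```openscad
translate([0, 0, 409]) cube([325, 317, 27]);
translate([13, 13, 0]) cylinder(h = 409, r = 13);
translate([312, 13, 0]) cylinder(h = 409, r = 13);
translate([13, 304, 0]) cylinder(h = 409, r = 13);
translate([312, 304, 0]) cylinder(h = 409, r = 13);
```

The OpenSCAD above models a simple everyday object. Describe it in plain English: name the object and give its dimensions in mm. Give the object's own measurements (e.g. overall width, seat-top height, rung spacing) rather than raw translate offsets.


A four-legged stool. The seat is a 325×317×27 mm slab whose top surface is at z = 436 mm; four round legs, each 26 mm in diameter, run from the floor (z = 0) to the underside of the seat, each leg's axis is inset half a diameter from the nearest pair of seat edges (so the leg's bounding box is flush with the corner).


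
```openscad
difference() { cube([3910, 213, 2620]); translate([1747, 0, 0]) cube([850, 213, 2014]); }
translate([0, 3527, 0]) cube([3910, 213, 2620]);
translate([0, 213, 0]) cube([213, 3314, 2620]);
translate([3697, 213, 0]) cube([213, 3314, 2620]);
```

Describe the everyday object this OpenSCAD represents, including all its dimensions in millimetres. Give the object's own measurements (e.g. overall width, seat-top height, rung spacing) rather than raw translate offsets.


A single room: four walls, each 2620 mm tall and 213 mm thick, enclosing an outside footprint 3910×3740 mm (x × y), no floor or roof. The front and back walls (−y and +y sides) run the full x-width; the side walls fit between their inner faces. A door opening 850 mm wide and 2014 mm tall is cut through the front wall from the floor up, its −x edge 1747 mm from the wall's −x end.


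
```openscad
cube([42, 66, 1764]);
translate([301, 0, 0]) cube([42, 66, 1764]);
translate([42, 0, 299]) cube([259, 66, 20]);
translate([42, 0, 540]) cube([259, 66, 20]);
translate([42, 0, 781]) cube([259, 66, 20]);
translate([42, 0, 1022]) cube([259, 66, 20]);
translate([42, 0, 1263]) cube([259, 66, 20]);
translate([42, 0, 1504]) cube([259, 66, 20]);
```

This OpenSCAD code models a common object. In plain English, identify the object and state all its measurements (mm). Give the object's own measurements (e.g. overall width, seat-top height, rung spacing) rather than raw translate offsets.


A straight ladder. Two 42×66 mm vertical rails, 1764 mm tall, stand 343 mm apart (outside-to-outside) with their front faces coplanar on the −y side. 6 rungs, each 66 mm deep and 20 mm tall, span between the inner faces of the rails, front faces flush with the rails. The lowest rung's underside is at z = 299 mm and rungs are spaced 241 mm apart (underside to underside).


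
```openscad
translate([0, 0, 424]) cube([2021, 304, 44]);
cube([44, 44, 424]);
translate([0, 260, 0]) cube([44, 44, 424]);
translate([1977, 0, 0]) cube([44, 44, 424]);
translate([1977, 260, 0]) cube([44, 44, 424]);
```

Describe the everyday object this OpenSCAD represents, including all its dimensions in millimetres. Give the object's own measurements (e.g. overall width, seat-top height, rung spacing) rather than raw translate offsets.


A long wooden bench with a 2021 mm (x) × 304 mm (y) seat, 44 mm thick, its top surface 468 mm above the floor. Four 44 mm square legs at the seat corners, flush with the edges, run from z = 0 to the seat underside.


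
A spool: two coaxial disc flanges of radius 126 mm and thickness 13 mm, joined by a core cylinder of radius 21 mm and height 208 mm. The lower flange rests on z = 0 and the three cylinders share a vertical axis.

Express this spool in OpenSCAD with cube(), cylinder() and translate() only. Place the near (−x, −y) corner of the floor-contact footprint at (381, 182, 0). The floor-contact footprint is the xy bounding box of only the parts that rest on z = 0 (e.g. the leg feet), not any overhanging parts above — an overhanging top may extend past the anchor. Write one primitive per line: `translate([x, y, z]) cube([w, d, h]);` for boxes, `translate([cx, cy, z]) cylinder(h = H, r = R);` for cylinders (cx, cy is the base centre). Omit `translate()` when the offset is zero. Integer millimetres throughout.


translate([507, 308, 0]) cylinder(h = 13, r = 126);
translate([507, 308, 13]) cylinder(h = 208, r = 21);
translate([507, 308, 221]) cylinder(h = 13, r = 126);


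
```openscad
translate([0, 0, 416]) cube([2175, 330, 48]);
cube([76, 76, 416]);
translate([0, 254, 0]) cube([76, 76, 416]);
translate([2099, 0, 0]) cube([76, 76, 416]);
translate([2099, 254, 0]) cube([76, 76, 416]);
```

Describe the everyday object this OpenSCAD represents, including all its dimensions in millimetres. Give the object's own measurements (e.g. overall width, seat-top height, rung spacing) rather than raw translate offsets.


A long wooden bench with a 2175 mm (x) × 330 mm (y) seat, 48 mm thick, its top surface 464 mm above the floor. Four 76 mm square legs at the seat corners, flush with the edges, run from z = 0 to the seat underside.


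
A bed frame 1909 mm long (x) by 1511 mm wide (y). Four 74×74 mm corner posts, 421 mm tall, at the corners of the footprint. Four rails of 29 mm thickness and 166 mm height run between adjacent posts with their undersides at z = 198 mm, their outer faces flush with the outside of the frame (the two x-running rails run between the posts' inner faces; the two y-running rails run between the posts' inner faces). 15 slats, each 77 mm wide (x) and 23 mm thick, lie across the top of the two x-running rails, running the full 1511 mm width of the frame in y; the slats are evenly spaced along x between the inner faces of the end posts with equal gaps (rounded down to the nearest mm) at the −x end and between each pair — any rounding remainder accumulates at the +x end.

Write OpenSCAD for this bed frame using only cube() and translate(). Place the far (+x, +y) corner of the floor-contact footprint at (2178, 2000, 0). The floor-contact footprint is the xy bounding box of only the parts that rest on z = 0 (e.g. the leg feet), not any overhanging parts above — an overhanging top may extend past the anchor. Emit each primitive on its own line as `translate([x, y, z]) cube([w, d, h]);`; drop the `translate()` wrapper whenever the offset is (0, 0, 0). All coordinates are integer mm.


translate([269, 489, 0]) cube([74, 74, 421]);
translate([269, 1926, 0]) cube([74, 74, 421]);
translate([2104, 489, 0]) cube([74, 74, 421]);
translate([2104, 1926, 0]) cube([74, 74, 421]);
translate([343, 489, 198]) cube([1761, 29, 166]);
translate([343, 1971, 198]) cube([1761, 29, 166]);
translate([269, 563, 198]) cube([29, 1363, 166]);
translate([2149, 563, 198]) cube([29, 1363, 166]);
translate([380, 489, 364]) cube([77, 1511, 23]);
translate([494, 489, 364]) cube([77, 1511, 23]);
translate([608, 489, 364]) cube([77, 1511, 23]);
translate([722, 489, 364]) cube([77, 1511, 23]);
translate([836, 489, 364]) cube([77, 1511, 23]);
translate([950, 489, 364]) cube([77, 1511, 23]);
translate([1064, 489, 364]) cube([77, 1511, 23]);
translate([1178, 489, 364]) cube([77, 1511, 23]);
translate([1292, 489, 364]) cube([77, 1511, 23]);
translate([1406, 489, 364]) cube([77, 1511, 23]);
translate([1520, 489, 364]) cube([77, 1511, 23]);
translate([1634, 489, 364]) cube([77, 1511, 23]);
translate([1748, 489, 364]) cube([77, 1511, 23]);
translate([1862, 489, 364]) cube([77, 1511, 23]);
translate([1976, 489, 364]) cube([77, 1511, 23]);


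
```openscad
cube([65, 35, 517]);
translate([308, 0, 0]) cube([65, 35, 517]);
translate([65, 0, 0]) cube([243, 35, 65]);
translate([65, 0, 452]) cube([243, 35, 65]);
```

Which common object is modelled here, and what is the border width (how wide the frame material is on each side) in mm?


A picture frame. The border width is 65 mm.

Four thin pieces enclosing a rectangular opening — a picture frame. The two full-height stiles are 517 mm tall; the top rail sits at z = 452 and is 65 mm tall, so the border above the opening is 517 − 452 = 65 mm, matching the stile x-width.


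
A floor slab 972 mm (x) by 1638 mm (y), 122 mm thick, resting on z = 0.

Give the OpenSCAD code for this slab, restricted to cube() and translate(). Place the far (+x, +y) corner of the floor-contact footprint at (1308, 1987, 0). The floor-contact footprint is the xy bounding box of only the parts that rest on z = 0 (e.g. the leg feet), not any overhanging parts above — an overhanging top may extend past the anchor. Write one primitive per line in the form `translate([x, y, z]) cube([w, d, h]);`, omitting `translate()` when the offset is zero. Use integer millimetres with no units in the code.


translate([336, 349, 0]) cube([972, 1638, 122]);


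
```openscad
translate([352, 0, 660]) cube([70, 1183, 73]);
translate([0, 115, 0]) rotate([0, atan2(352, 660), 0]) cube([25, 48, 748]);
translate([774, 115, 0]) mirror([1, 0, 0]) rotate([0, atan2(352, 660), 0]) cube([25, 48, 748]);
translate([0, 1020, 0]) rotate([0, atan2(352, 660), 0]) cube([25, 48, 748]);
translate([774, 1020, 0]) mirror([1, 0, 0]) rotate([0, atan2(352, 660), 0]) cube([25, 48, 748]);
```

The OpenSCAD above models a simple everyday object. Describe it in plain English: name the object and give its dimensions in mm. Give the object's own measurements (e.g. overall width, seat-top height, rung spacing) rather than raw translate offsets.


A sawhorse. A 70×1183×73 mm beam (x, y, z) sits on two A-frame leg pairs. Each pair is two raked legs of 25×48 mm section (48 mm along y) splaying symmetrically in x. Each leg rises 660 mm vertically over 352 mm of horizontal reach and is 748 mm long along its own axis. Every leg's outer bottom edge rests on the floor and its outer top edge meets a bottom edge of the beam — the left legs (tilting toward +x) meet the beam's −x bottom edge, the right legs (their mirror images, tilting toward −x) meet its +x bottom edge — so the leg tops tuck under the beam, the beam's underside is 660 mm above the floor, and the feet are 774 mm apart outside-to-outside with the beam centred between them. The two leg pairs are set in 115 mm from either end of the beam.


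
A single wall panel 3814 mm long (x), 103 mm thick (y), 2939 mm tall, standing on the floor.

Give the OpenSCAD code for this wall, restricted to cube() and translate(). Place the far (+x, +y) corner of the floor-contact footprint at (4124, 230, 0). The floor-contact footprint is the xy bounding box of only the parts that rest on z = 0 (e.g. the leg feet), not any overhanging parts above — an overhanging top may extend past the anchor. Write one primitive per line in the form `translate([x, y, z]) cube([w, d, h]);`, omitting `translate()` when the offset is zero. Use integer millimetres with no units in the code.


translate([310, 127, 0]) cube([3814, 103, 2939]);


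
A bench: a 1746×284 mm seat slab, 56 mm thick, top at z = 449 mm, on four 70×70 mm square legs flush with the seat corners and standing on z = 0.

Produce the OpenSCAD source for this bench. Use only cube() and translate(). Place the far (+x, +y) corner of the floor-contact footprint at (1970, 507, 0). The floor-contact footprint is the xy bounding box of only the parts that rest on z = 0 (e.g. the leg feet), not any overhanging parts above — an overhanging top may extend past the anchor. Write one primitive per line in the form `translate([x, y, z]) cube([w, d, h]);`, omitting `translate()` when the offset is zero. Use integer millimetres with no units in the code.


translate([224, 223, 393]) cube([1746, 284, 56]);
translate([224, 223, 0]) cube([70, 70, 393]);
translate([224, 437, 0]) cube([70, 70, 393]);
translate([1900, 223, 0]) cube([70, 70, 393]);
translate([1900, 437, 0]) cube([70, 70, 393]);


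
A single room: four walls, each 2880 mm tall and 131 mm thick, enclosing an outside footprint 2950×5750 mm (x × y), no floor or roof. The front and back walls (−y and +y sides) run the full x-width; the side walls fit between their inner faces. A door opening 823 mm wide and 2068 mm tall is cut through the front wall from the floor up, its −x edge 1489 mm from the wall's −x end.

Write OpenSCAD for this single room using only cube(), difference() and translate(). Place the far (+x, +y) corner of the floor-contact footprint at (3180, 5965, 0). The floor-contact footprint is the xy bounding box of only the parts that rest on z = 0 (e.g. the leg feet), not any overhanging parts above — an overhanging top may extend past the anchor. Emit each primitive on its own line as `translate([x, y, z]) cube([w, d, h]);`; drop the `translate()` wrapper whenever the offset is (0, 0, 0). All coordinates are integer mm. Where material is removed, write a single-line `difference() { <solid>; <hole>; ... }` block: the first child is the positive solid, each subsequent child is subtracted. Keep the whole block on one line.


difference() { translate([230, 215, 0]) cube([2950, 131, 2880]); translate([1719, 215, 0]) cube([823, 131, 2068]); }
translate([230, 5834, 0]) cube([2950, 131, 2880]);
translate([230, 346, 0]) cube([131, 5488, 2880]);
translate([3049, 346, 0]) cube([131, 5488, 2880]);


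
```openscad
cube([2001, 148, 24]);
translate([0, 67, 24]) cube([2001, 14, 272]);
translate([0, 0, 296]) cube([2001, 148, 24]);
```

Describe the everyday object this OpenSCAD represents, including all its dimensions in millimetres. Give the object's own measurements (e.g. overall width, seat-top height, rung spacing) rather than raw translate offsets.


An I-beam lying along x, 2001 mm long. Overall section height 320 mm. Two flanges 148 mm wide (y) and 24 mm thick, one on the floor and one at the top; a web 14 mm thick runs between them, centred on the flange width.


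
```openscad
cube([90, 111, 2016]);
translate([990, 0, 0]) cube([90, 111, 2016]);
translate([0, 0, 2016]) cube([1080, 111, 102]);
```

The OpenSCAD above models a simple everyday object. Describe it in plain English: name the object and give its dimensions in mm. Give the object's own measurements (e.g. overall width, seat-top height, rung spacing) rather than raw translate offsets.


A door frame. The clear opening is 900 mm wide and 2016 mm high. Two 90 mm wide jambs, 111 mm deep, stand either side of the opening from the floor to the top of the opening. A 102 mm thick head sits across the top of both jambs, spanning the full outside width of the frame.


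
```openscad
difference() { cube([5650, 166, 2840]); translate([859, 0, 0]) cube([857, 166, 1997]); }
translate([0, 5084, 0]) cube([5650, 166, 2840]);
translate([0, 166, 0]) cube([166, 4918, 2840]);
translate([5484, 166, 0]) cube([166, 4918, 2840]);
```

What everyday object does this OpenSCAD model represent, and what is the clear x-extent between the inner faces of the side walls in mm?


A single room. The interior width is 5318 mm.

Four walls enclosing a rectangle with a door in the front wall — a room. Outside width 5650 minus two 166 mm walls gives 5318 mm.


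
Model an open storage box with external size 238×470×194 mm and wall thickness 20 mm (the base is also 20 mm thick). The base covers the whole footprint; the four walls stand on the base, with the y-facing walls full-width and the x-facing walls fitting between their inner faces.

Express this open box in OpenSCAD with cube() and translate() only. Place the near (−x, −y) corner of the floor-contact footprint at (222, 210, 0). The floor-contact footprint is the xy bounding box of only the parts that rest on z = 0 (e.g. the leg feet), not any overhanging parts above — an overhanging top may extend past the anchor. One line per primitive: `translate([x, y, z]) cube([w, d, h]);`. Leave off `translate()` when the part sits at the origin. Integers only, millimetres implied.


translate([222, 210, 0]) cube([238, 470, 20]);
translate([222, 210, 20]) cube([238, 20, 174]);
translate([222, 660, 20]) cube([238, 20, 174]);
translate([222, 230, 20]) cube([20, 430, 174]);
translate([440, 230, 20]) cube([20, 430, 174]);


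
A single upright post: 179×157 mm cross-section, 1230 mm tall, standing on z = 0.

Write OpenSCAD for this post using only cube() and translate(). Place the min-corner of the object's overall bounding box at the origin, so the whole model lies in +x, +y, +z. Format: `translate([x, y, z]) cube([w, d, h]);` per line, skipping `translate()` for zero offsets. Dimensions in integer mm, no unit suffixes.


cube([179, 157, 1230]);


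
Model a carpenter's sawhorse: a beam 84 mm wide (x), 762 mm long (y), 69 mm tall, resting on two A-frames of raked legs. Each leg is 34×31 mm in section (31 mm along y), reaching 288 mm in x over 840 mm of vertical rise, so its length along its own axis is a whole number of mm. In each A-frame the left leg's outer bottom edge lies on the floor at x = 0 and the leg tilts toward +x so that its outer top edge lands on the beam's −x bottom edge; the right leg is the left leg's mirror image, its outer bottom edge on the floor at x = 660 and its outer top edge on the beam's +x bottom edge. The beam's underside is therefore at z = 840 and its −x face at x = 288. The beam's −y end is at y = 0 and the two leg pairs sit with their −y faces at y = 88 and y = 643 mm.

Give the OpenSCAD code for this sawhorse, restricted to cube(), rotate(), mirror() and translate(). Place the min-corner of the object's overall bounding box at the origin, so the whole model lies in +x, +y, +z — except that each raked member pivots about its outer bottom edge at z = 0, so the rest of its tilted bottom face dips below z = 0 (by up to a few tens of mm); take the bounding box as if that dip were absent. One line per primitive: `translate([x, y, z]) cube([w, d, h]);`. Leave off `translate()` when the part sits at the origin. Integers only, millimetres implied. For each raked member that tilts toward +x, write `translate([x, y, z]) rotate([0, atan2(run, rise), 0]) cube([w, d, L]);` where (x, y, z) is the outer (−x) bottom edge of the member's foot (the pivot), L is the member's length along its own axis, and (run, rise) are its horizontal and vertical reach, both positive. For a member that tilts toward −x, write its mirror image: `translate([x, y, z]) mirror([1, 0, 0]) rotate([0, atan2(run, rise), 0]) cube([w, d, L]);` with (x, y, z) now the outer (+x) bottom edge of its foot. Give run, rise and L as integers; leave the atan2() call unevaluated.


translate([288, 0, 840]) cube([84, 762, 69]);
translate([0, 88, 0]) rotate([0, atan2(288, 840), 0]) cube([34, 31, 888]);
translate([660, 88, 0]) mirror([1, 0, 0]) rotate([0, atan2(288, 840), 0]) cube([34, 31, 888]);
translate([0, 643, 0]) rotate([0, atan2(288, 840), 0]) cube([34, 31, 888]);
translate([660, 643, 0]) mirror([1, 0, 0]) rotate([0, atan2(288, 840), 0]) cube([34, 31, 888]);


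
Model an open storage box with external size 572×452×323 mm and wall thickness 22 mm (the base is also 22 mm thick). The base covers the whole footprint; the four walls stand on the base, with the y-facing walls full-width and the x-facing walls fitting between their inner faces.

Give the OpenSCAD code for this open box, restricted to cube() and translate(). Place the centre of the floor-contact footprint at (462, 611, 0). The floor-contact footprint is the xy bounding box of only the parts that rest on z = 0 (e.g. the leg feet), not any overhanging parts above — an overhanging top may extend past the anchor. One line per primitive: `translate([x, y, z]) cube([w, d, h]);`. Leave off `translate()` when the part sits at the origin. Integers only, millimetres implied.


translate([176, 385, 0]) cube([572, 452, 22]);
translate([176, 385, 22]) cube([572, 22, 301]);
translate([176, 815, 22]) cube([572, 22, 301]);
translate([176, 407, 22]) cube([22, 408, 301]);
translate([726, 407, 22]) cube([22, 408, 301]);


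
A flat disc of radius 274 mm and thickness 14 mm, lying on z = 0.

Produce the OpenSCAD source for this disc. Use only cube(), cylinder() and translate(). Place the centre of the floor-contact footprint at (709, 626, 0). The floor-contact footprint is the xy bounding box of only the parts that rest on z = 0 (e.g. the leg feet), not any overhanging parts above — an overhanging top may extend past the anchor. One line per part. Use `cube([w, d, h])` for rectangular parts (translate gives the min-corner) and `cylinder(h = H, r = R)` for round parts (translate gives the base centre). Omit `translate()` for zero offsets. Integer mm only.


translate([709, 626, 0]) cylinder(h = 14, r = 274);


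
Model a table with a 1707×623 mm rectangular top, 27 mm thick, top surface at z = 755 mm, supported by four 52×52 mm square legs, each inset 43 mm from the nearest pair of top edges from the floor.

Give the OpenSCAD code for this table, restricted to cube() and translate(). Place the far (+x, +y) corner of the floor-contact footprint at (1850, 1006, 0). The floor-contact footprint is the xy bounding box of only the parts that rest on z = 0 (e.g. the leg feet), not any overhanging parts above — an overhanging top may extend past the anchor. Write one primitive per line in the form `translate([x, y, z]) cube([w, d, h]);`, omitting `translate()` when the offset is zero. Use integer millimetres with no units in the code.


translate([186, 426, 728]) cube([1707, 623, 27]);
translate([229, 469, 0]) cube([52, 52, 728]);
translate([1798, 469, 0]) cube([52, 52, 728]);
translate([229, 954, 0]) cube([52, 52, 728]);
translate([1798, 954, 0]) cube([52, 52, 728]);


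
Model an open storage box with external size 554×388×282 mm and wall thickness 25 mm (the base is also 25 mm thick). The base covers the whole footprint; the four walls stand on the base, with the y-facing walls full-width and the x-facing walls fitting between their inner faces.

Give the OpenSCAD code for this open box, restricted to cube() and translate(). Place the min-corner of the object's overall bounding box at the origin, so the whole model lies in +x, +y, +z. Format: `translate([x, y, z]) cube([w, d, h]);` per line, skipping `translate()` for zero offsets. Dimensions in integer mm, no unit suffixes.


cube([554, 388, 25]);
translate([0, 0, 25]) cube([554, 25, 257]);
translate([0, 363, 25]) cube([554, 25, 257]);
translate([0, 25, 25]) cube([25, 338, 257]);
translate([529, 25, 25]) cube([25, 338, 257]);


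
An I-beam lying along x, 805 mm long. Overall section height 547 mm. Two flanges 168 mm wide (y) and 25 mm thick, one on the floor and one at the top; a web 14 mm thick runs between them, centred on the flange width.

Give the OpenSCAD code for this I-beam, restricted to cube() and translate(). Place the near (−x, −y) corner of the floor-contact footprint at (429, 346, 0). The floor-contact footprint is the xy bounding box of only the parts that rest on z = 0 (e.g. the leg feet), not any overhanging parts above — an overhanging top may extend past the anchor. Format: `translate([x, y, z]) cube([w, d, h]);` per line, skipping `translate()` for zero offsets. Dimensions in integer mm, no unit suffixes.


translate([429, 346, 0]) cube([805, 168, 25]);
translate([429, 423, 25]) cube([805, 14, 497]);
translate([429, 346, 522]) cube([805, 168, 25]);


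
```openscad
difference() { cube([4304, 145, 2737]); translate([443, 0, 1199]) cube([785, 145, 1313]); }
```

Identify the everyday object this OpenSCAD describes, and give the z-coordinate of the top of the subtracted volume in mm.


A wall with a window opening. The window head height is 2512 mm.

A wall with a rectangular opening subtracted — a window. Sill at z = 1199, opening 1313 mm tall, so the head is at 1199 + 1313 = 2512 mm.


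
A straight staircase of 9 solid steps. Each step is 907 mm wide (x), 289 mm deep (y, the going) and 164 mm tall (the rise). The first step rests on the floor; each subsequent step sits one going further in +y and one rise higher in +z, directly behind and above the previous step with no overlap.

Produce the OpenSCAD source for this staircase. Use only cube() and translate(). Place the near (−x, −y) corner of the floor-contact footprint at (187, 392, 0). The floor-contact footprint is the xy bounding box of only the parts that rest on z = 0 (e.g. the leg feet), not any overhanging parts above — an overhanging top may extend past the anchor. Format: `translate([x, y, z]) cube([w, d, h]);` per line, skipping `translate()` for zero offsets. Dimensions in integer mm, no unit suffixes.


translate([187, 392, 0]) cube([907, 289, 164]);
translate([187, 681, 164]) cube([907, 289, 164]);
translate([187, 970, 328]) cube([907, 289, 164]);
translate([187, 1259, 492]) cube([907, 289, 164]);
translate([187, 1548, 656]) cube([907, 289, 164]);
translate([187, 1837, 820]) cube([907, 289, 164]);
translate([187, 2126, 984]) cube([907, 289, 164]);
translate([187, 2415, 1148]) cube([907, 289, 164]);
translate([187, 2704, 1312]) cube([907, 289, 164]);


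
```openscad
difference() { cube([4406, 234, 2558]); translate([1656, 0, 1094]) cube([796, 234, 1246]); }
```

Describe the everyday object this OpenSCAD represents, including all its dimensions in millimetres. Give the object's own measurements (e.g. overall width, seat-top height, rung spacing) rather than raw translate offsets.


A wall 4406 mm long (x), 234 mm thick (y), 2558 mm tall, with a rectangular window opening cut through it. The opening is 796 mm wide and 1246 mm tall; its sill is at z = 1094 mm and its near (−x) edge is 1656 mm from the wall's −x end. The opening passes through the full wall thickness.


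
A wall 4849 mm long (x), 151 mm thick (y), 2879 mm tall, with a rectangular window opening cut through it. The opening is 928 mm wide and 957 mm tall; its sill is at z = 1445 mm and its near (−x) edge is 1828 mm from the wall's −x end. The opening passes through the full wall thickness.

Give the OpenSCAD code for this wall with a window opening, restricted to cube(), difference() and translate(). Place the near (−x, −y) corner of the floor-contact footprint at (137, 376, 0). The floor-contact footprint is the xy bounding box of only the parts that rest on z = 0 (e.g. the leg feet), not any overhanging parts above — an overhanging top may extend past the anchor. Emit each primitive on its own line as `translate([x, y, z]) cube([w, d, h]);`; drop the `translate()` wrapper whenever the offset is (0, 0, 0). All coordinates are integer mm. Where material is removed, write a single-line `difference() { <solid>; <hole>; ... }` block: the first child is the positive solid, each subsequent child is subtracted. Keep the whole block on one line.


difference() { translate([137, 376, 0]) cube([4849, 151, 2879]); translate([1965, 376, 1445]) cube([928, 151, 957]); }
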